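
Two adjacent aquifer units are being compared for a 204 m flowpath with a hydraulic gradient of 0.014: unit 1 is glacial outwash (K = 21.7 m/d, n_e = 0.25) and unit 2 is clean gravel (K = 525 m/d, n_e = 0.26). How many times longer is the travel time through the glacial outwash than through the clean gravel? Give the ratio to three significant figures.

23.3

Unit 1 (glacial outwash): v = 21.7×0.014/0.25 = 1.215 m/d, t = 204/1.215 = 167.9 d
Unit 2 (clean gravel): v = 525×0.014/0.26 = 28.27 m/d, t = 204/28.27 = 7.216 d
t(glacial outwash) / t(clean gravel) = 167.9/7.216 = 23.3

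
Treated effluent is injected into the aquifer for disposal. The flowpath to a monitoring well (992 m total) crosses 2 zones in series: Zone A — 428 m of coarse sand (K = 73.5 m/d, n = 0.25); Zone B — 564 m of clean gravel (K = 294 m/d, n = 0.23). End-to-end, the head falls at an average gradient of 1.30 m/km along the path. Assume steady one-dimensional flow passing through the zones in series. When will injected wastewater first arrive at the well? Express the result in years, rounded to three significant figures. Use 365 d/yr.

For zones in series the flux q is common to all zones; the equivalent conductivity is the harmonic (thickness-weighted) mean, K_eq = L_total / Σ(L_j/K_j).
Σ(L/K) = 428/73.5 + 564/294 = 5.823 + 1.918 = 7.741 d
K_eq = L_total / Σ(L/K) = 992 / 7.741 = 128.1 m/d
q = K_eq · i = 128.1 × 0.0013 = 0.1666 m/d (same in every zone)
Zone A: v = q/n = 0.1666/0.25 = 0.6663 m/d → t_A = 428/0.6663 = 642.3 d
Zone B: v = q/n = 0.1666/0.23 = 0.7243 m/d → t_B = 564/0.7243 = 778.7 d
Total t = 642.3 + 778.7 = 1421 d
   = 1421 / 365 = 3.89 yr

3.89 years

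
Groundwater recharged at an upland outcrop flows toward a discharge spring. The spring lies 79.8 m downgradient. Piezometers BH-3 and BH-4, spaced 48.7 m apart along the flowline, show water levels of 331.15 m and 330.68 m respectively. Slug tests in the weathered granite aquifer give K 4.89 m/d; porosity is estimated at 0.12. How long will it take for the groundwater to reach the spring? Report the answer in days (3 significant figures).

Hydraulic gradient i = (331.15 − 330.68) / 48.7 = 0.47 / 48.7 = 0.009651
q = Ki = 4.89 × 0.009651 = 0.04719 m/d
v = Ki/n = 4.89·0.009651/0.12 = 0.3933 m/d
t = L / v = 79.8 / 0.3933 = 202.9 d

203 days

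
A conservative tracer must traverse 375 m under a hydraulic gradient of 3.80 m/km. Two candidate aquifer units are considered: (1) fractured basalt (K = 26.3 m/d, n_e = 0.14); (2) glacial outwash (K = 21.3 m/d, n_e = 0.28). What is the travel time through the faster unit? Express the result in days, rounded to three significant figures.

Unit 1 (fractured basalt): v = 26.3×0.0038/0.14 = 0.7139 m/d, t = 375/0.7139 = 525.3 d
Unit 2 (glacial outwash): v = 21.3×0.0038/0.28 = 0.2891 m/d, t = 375/0.2891 = 1297 d
Faster unit: t = 525 d

525 days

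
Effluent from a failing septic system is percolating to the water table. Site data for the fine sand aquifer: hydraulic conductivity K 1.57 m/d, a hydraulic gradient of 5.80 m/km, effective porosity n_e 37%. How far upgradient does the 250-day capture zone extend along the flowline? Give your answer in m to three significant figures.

q = Ki = 1.57 × 0.0058 = 0.009106 m/d
v_s = q/n_e = 0.009106/0.37 = 0.02461 m/d
L = v × T = 0.02461 × 250 = 6.153 m

6.15 m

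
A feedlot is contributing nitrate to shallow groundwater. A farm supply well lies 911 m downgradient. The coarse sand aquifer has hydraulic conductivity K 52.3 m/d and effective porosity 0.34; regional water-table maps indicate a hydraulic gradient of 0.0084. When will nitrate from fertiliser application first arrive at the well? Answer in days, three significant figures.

Specific discharge q = 52.3 × 0.0084 = 0.4393 m/d
Average linear velocity = 0.4393 / 0.34 = 1.292 m/d
t = L / v = 911 / 1.292 = 705.0 d

705 days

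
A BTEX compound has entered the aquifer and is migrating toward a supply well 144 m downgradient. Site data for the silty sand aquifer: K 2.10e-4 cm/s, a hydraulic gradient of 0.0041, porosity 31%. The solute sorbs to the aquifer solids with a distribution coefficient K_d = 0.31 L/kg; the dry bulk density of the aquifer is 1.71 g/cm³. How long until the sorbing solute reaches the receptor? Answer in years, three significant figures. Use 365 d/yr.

K = 2.10e-4 cm/s × 864 = 0.1814 m/d
Darcy flux q = K·i = 0.1814 × 0.0041 = 7.439e-4 m/d
Seepage velocity v = q / n = 7.439e-4 / 0.31 = 0.002400 m/d
Retardation R = 1 + ρ_b·K_d/n = 1 + 1.71×0.31/0.31 = 2.710
Contaminant velocity v_c = v/R = 0.002400/2.710 = 8.855e-4 m/d
t = L/v_c = 144/8.855e-4 = 162600 d
   = 162600/365 = 446 yr

446 years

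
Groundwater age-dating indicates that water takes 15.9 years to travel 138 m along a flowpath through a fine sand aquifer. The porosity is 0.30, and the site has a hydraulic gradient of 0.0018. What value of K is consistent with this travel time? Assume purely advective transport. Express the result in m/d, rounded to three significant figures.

3.96 m/d

t = 15.9 years = 5804 d
v = L / t = 138 / 5804 = 0.02378 m/d
K = v · n / i = 0.02378 × 0.30 / 0.0018 = 3.96 m/d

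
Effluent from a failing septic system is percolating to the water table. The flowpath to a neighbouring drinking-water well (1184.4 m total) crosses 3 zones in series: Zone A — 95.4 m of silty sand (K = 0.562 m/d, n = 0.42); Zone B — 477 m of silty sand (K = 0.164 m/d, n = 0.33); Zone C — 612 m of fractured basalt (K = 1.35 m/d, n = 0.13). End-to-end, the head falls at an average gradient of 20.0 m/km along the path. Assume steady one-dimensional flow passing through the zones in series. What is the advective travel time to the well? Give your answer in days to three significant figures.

For zones in series the flux q is common to all zones; the equivalent conductivity is the harmonic (thickness-weighted) mean, K_eq = L_total / Σ(L_j/K_j).
Σ(L/K) = 95.4/0.562 + 477/0.164 + 612/1.35 = 169.8 + 2909 + 453.3 = 3532 d
K_eq = L_total / Σ(L/K) = 1184.4 / 3532 = 0.3354 m/d
q = K_eq · i = 0.3354 × 0.020 = 0.006707 m/d (same in every zone)
Zone A: v = q/n = 0.006707/0.42 = 0.01597 m/d → t_A = 95.4/0.01597 = 5974 d
Zone B: v = q/n = 0.006707/0.33 = 0.02033 m/d → t_B = 477/0.02033 = 23470 d
Zone C: v = q/n = 0.006707/0.13 = 0.05160 m/d → t_C = 612/0.05160 = 11860 d
Total t = 5974 + 23470 + 11860 = 41300 d

41300 days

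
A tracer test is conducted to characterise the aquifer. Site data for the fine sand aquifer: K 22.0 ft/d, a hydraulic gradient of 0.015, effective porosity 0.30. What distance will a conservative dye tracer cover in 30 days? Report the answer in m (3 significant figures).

10.1 m

K = 22.0 ft/d × 0.3048 = 6.706 m/d
q = Ki = 6.706 × 0.015 = 0.1006 m/d
Average linear velocity = 0.1006 / 0.30 = 0.3353 m/d
L = v × T = 0.3353 × 30 = 10.06 m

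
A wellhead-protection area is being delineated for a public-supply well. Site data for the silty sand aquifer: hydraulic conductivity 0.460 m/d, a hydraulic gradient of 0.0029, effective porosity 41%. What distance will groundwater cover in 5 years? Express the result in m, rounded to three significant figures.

Specific discharge q = 0.460 × 0.0029 = 0.001334 m/d
v_s = q/n_e = 0.001334/0.41 = 0.003254 m/d
T = 5 yr × 365 = 1825 d
L = v × T = 0.003254 × 1825 = 5.938 m

5.94 m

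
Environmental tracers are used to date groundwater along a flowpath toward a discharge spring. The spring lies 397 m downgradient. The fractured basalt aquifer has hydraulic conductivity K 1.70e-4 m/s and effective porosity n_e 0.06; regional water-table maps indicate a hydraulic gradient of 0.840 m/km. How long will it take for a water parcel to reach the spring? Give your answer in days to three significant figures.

1930 days

K = 1.70e-4 m/s × 86400 s/d = 14.69 m/d
Specific discharge q = 14.69 × 8.4e-4 = 0.01234 m/d
v_s = q/n_e = 0.01234/0.06 = 0.2056 m/d
t = L / v = 397 / 0.2056 = 1931 d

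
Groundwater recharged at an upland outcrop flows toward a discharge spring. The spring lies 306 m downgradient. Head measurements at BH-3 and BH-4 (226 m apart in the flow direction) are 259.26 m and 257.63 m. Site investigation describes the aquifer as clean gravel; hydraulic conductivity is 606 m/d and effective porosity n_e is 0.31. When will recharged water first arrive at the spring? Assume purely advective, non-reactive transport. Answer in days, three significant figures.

21.7 days

Hydraulic gradient i = (259.26 − 257.63) / 226 = 1.63 / 226 = 0.007212
Specific discharge q = 606 × 0.007212 = 4.371 m/d
Seepage velocity v = q / n = 4.371 / 0.31 = 14.10 m/d
t = L / v = 306 / 14.10 = 21.70 d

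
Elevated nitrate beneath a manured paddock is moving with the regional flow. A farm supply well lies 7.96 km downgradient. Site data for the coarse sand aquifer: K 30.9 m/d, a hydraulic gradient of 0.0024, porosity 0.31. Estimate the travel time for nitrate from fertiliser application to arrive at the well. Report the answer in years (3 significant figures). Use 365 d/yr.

q = Ki = 30.9 × 0.0024 = 0.07416 m/d
Seepage velocity v = q / n = 0.07416 / 0.31 = 0.2392 m/d
L = 7.96 km = 7960 m
t = L / v = 7960 / 0.2392 = 33270 d
   = 33270 / 365 = 91.2 yr

91.2 years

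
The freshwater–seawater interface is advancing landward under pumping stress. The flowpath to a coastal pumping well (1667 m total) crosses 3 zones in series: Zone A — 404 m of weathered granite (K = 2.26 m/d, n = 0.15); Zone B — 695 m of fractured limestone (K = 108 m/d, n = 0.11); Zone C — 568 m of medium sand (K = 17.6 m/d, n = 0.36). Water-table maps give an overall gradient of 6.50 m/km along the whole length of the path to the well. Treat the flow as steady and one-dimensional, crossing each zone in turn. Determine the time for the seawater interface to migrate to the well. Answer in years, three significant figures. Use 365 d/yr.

18.8 years

For zones in series the flux q is common to all zones; the equivalent conductivity is the harmonic (thickness-weighted) mean, K_eq = L_total / Σ(L_j/K_j).
Σ(L/K) = 404/2.26 + 695/108 + 568/17.6 = 178.8 + 6.435 + 32.27 = 217.5 d
K_eq = L_total / Σ(L/K) = 1667 / 217.5 = 7.665 m/d
q = K_eq · i = 7.665 × 0.0065 = 0.04983 m/d (same in every zone)
Zone A: v = q/n = 0.04983/0.15 = 0.3322 m/d → t_A = 404/0.3322 = 1216 d
Zone B: v = q/n = 0.04983/0.11 = 0.4530 m/d → t_B = 695/0.4530 = 1534 d
Zone C: v = q/n = 0.04983/0.36 = 0.1384 m/d → t_C = 568/0.1384 = 4104 d
Total t = 1216 + 1534 + 4104 = 6855 d
   = 6855 / 365 = 18.8 yr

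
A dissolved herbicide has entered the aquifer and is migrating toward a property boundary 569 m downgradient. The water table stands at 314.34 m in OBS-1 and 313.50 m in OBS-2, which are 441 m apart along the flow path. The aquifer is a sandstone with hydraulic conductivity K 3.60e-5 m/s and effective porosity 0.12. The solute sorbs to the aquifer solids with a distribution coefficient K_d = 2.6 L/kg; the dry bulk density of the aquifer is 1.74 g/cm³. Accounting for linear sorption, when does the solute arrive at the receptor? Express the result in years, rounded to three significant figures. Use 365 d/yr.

1220 years

Hydraulic gradient i = (314.34 − 313.50) / 441 = 0.84 / 441 = 0.001905
K = 3.60e-5 m/s × 86400 s/d = 3.110 m/d
q = Ki = 3.110 × 0.001905 = 0.005925 m/d
Average linear velocity = 0.005925 / 0.12 = 0.04937 m/d
Retardation R = 1 + ρ_b·K_d/n = 1 + 1.74×2.6/0.12 = 38.70
Contaminant velocity v_c = v/R = 0.04937/38.70 = 0.001276 m/d
t = L/v_c = 569/0.001276 = 446000 d
   = 446000/365 = 1220 yr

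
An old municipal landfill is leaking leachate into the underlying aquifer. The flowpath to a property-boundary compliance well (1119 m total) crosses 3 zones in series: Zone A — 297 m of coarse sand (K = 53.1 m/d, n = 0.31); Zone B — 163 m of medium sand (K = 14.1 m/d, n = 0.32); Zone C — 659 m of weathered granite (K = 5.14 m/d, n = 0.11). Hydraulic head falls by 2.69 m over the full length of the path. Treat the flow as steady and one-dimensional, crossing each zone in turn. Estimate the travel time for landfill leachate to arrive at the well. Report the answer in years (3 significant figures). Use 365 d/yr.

32.1 years

Continuity: the same q passes through each zone, so ΔH = q·Σ(L_j/K_j) — the zones act as resistances in series.
Σ(L/K) = 297/53.1 + 163/14.1 + 659/5.14 = 5.593 + 11.56 + 128.2 = 145.4 d
q = ΔH / Σ(L/K) = 2.69 / 145.4 = 0.01851 m/d (same in every zone)
Zone A: v = q/n = 0.01851/0.31 = 0.05969 m/d → t_A = 297/0.05969 = 4975 d
Zone B: v = q/n = 0.01851/0.32 = 0.05783 m/d → t_B = 163/0.05783 = 2819 d
Zone C: v = q/n = 0.01851/0.11 = 0.1682 m/d → t_C = 659/0.1682 = 3917 d
Total t = 4975 + 2819 + 3917 = 11710 d
   = 11710 / 365 = 32.1 yr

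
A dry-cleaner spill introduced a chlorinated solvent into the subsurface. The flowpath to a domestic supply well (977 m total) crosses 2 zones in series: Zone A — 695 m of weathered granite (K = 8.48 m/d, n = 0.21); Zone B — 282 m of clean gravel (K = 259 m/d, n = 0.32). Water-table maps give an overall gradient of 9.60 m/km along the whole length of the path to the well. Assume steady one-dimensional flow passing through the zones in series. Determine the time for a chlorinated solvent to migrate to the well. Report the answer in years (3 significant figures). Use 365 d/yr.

Steady 1-D flow in series ⇒ the Darcy flux q is identical in every zone and the zone head losses add (resistances L/K in series).
Σ(L/K) = 695/8.48 + 282/259 = 81.96 + 1.089 = 83.05 d
K_eq = L_total / Σ(L/K) = 977 / 83.05 = 11.76 m/d
q = K_eq · i = 11.76 × 0.0096 = 0.1129 m/d (same in every zone)
Zone A: v = q/n = 0.1129/0.21 = 0.5378 m/d → t_A = 695/0.5378 = 1292 d
Zone B: v = q/n = 0.1129/0.32 = 0.3529 m/d → t_B = 282/0.3529 = 799.0 d
Total t = 1292 + 799.0 = 2091 d
   = 2091 / 365 = 5.73 yr

5.73 years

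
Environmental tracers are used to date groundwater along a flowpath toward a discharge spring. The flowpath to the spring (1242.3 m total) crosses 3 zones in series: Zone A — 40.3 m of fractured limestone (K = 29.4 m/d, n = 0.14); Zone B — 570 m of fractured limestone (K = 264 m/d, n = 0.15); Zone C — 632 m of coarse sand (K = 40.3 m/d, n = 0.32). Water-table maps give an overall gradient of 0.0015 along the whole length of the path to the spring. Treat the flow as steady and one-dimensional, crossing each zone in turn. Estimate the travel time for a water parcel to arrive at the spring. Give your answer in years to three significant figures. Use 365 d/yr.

Steady 1-D flow in series ⇒ the Darcy flux q is identical in every zone and the zone head losses add (resistances L/K in series).
Σ(L/K) = 40.3/29.4 + 570/264 + 632/40.3 = 1.371 + 2.159 + 15.68 = 19.21 d
K_eq = L_total / Σ(L/K) = 1242.3 / 19.21 = 64.66 m/d
q = K_eq · i = 64.66 × 0.0015 = 0.09699 m/d (same in every zone)
Zone A: v = q/n = 0.09699/0.14 = 0.6928 m/d → t_A = 40.3/0.6928 = 58.17 d
Zone B: v = q/n = 0.09699/0.15 = 0.6466 m/d → t_B = 570/0.6466 = 881.5 d
Zone C: v = q/n = 0.09699/0.32 = 0.3031 m/d → t_C = 632/0.3031 = 2085 d
Total t = 58.17 + 881.5 + 2085 = 3025 d
   = 3025 / 365 = 8.29 yr

8.29 years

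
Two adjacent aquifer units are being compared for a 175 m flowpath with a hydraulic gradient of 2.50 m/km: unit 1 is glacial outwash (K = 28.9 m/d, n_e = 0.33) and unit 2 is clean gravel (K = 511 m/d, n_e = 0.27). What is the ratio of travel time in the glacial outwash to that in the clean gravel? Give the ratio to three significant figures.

Unit 1 (glacial outwash): v = 28.9×0.0025/0.33 = 0.2189 m/d, t = 175/0.2189 = 799.3 d
Unit 2 (clean gravel): v = 511×0.0025/0.27 = 4.731 m/d, t = 175/4.731 = 36.99 d
t(glacial outwash) / t(clean gravel) = 799.3/36.99 = 21.6

21.6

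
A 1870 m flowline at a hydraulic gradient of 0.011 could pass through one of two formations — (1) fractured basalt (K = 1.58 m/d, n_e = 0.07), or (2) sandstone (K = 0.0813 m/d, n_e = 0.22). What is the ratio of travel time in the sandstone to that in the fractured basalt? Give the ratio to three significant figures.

Unit 1 (fractured basalt): v = 1.58×0.011/0.07 = 0.2483 m/d, t = 1870/0.2483 = 7532 d
Unit 2 (sandstone): v = 0.0813×0.011/0.22 = 0.004065 m/d, t = 1870/0.004065 = 460000 d
t(sandstone) / t(fractured basalt) = 460000/7532 = 61.1

61.1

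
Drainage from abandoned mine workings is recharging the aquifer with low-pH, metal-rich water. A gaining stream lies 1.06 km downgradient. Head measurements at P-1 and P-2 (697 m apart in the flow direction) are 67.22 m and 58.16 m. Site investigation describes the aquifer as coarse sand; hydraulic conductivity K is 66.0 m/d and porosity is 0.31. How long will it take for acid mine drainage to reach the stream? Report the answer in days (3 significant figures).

383 days

Hydraulic gradient i = (67.22 − 58.16) / 697 = 9.06 / 697 = 0.01300
Darcy flux q = K·i = 66.0 × 0.01300 = 0.8579 m/d
Average linear velocity = 0.8579 / 0.31 = 2.767 m/d
L = 1.06 km = 1060 m
t = L / v = 1060 / 2.767 = 383.0 d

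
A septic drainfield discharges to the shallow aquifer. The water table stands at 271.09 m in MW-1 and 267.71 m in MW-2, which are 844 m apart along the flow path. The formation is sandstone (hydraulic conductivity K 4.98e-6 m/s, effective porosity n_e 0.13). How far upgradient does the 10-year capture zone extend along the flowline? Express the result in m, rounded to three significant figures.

48.4 m

Hydraulic gradient i = (271.09 − 267.71) / 844 = 3.38 / 844 = 0.004005
K = 4.98e-6 m/s × 86400 s/d = 0.4303 m/d
Darcy flux q = K·i = 0.4303 × 0.004005 = 0.001723 m/d
Seepage velocity v = q / n = 0.001723 / 0.13 = 0.01325 m/d
T = 10 yr × 365 = 3650 d
L = v × T = 0.01325 × 3650 = 48.38 m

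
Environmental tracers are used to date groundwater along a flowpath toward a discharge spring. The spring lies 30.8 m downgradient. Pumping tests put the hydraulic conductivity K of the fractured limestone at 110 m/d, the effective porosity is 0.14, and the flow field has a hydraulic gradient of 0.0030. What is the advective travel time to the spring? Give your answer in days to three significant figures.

Darcy flux q = K·i = 110 × 0.0030 = 0.3300 m/d
Seepage velocity v = q / n = 0.3300 / 0.14 = 2.357 m/d
t = L / v = 30.8 / 2.357 = 13.07 d

13.1 days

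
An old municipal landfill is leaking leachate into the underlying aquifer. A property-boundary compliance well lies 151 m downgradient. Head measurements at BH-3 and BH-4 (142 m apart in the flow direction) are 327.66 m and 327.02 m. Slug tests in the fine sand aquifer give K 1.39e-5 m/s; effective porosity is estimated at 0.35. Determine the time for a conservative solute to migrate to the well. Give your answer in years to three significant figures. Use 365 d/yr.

Hydraulic gradient i = (327.66 − 327.02) / 142 = 0.64 / 142 = 0.004507
K = 1.39e-5 m/s × 86400 s/d = 1.201 m/d
Darcy flux q = K·i = 1.201 × 0.004507 = 0.005413 m/d
v_s = q/n_e = 0.005413/0.35 = 0.01547 m/d
t = L / v = 151 / 0.01547 = 9764 d
   = 9764 / 365 = 26.8 yr

26.8 years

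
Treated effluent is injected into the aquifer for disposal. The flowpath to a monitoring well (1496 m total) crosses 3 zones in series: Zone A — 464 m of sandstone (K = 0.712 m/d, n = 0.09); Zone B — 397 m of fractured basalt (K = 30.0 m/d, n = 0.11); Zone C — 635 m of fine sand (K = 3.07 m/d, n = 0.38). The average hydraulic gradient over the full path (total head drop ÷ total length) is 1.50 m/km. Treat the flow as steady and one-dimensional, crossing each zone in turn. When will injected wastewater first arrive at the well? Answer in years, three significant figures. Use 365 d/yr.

Continuity: the same q passes through each zone, so ΔH = q·Σ(L_j/K_j) — the zones act as resistances in series.
Σ(L/K) = 464/0.712 + 397/30.0 + 635/3.07 = 651.7 + 13.23 + 206.8 = 871.8 d
K_eq = L_total / Σ(L/K) = 1496 / 871.8 = 1.716 m/d
q = K_eq · i = 1.716 × 0.0015 = 0.002574 m/d (same in every zone)
Zone A: v = q/n = 0.002574/0.09 = 0.02860 m/d → t_A = 464/0.02860 = 16220 d
Zone B: v = q/n = 0.002574/0.11 = 0.02340 m/d → t_B = 397/0.02340 = 16970 d
Zone C: v = q/n = 0.002574/0.38 = 0.006774 m/d → t_C = 635/0.006774 = 93740 d
Total t = 16220 + 16970 + 93740 = 126900 d
   = 126900 / 365 = 348 yr

348 years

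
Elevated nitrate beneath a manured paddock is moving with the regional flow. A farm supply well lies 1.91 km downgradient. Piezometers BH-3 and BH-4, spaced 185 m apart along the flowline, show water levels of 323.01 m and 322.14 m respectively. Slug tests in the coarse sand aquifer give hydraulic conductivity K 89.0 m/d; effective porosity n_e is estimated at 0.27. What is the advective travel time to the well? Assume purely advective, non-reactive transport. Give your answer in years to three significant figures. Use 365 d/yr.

Hydraulic gradient i = (323.01 − 322.14) / 185 = 0.87 / 185 = 0.004703
Darcy flux q = K·i = 89.0 × 0.004703 = 0.4185 m/d
v_s = q/n_e = 0.4185/0.27 = 1.550 m/d
L = 1.91 km = 1910 m
t = L / v = 1910 / 1.550 = 1232 d
   = 1232 / 365 = 3.38 yr

3.38 years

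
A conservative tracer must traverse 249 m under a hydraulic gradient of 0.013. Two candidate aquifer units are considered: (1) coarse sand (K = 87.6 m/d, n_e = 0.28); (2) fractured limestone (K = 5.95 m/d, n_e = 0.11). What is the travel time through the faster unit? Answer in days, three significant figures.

Unit 1 (coarse sand): v = 87.6×0.013/0.28 = 4.067 m/d, t = 249/4.067 = 61.22 d
Unit 2 (fractured limestone): v = 5.95×0.013/0.11 = 0.7032 m/d, t = 249/0.7032 = 354.1 d
Faster unit: t = 61.2 d

61.2 days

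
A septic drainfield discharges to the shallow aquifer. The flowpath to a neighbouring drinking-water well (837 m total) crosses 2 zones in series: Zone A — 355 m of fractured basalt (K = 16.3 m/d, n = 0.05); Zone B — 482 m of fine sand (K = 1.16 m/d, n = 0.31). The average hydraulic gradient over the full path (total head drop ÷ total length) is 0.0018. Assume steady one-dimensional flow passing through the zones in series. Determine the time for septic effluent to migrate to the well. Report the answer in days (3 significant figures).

48500 days

Continuity: the same q passes through each zone, so ΔH = q·Σ(L_j/K_j) — the zones act as resistances in series.
Σ(L/K) = 355/16.3 + 482/1.16 = 21.78 + 415.5 = 437.3 d
K_eq = L_total / Σ(L/K) = 837 / 437.3 = 1.914 m/d
q = K_eq · i = 1.914 × 0.0018 = 0.003445 m/d (same in every zone)
Zone A: v = q/n = 0.003445/0.05 = 0.06891 m/d → t_A = 355/0.06891 = 5152 d
Zone B: v = q/n = 0.003445/0.31 = 0.01111 m/d → t_B = 482/0.01111 = 43370 d
Total t = 5152 + 43370 = 48520 d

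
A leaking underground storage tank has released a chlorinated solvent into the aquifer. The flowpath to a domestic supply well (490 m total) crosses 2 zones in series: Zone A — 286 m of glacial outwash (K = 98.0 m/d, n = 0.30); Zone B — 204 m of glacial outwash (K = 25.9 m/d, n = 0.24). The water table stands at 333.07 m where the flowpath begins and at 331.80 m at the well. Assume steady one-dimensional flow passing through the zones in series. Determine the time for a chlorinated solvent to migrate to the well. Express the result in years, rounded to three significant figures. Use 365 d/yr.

Total head drop ΔH = 333.07 − 331.80 = 1.27 m
Continuity: the same q passes through each zone, so ΔH = q·Σ(L_j/K_j) — the zones act as resistances in series.
Σ(L/K) = 286/98.0 + 204/25.9 = 2.918 + 7.876 = 10.79 d
q = ΔH / Σ(L/K) = 1.27 / 10.79 = 0.1176 m/d (same in every zone)
Zone A: v = q/n = 0.1176/0.30 = 0.3922 m/d → t_A = 286/0.3922 = 729.3 d
Zone B: v = q/n = 0.1176/0.24 = 0.4902 m/d → t_B = 204/0.4902 = 416.2 d
Total t = 729.3 + 416.2 = 1145 d
   = 1145 / 365 = 3.14 yr

3.14 years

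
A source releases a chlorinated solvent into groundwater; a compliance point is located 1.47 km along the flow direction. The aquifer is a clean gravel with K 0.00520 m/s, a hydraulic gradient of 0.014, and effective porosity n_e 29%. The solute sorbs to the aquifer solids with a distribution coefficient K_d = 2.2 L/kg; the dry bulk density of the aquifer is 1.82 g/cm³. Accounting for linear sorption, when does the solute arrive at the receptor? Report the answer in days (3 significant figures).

K = 0.00520 m/s × 86400 s/d = 449.3 m/d
Specific discharge q = 449.3 × 0.014 = 6.290 m/d
Seepage velocity v = q / n = 6.290 / 0.29 = 21.69 m/d
Retardation R = 1 + ρ_b·K_d/n = 1 + 1.82×2.2/0.29 = 14.81
Contaminant velocity v_c = v/R = 21.69/14.81 = 1.465 m/d
L = 1.47 km = 1470 m
t = L/v_c = 1470/1.465 = 1004 d

1000 days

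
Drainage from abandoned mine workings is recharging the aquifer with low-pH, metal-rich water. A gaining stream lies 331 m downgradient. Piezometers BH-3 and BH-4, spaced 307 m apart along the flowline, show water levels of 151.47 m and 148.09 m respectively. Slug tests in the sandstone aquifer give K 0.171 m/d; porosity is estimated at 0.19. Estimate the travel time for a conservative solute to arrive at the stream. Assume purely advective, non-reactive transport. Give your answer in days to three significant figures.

Hydraulic gradient i = (151.47 − 148.09) / 307 = 3.38 / 307 = 0.01101
Specific discharge q = 0.171 × 0.01101 = 0.001883 m/d
v_s = q/n_e = 0.001883/0.19 = 0.009909 m/d
t = L / v = 331 / 0.009909 = 33400 d

33400 days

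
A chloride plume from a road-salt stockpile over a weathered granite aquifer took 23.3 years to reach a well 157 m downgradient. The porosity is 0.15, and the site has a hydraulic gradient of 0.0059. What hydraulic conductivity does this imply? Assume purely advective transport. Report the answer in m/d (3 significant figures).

0.469 m/d

t = 23.3 years = 8505 d
v = L / t = 157 / 8505 = 0.01846 m/d
K = v · n / i = 0.01846 × 0.15 / 0.0059 = 0.469 m/d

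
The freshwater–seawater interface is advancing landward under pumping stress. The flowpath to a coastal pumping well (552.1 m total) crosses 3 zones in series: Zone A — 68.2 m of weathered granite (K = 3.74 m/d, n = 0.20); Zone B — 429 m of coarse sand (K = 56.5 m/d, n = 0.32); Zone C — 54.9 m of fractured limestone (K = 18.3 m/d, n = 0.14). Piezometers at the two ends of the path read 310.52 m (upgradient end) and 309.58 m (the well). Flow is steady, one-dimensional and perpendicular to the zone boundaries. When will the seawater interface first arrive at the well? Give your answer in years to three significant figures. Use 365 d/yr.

Total head drop ΔH = 310.52 − 309.58 = 0.94 m
Steady 1-D flow in series ⇒ the Darcy flux q is identical in every zone and the zone head losses add (resistances L/K in series).
Σ(L/K) = 68.2/3.74 + 429/56.5 + 54.9/18.3 = 18.24 + 7.593 + 3.000 = 28.83 d
q = ΔH / Σ(L/K) = 0.94 / 28.83 = 0.03261 m/d (same in every zone)
Zone A: v = q/n = 0.03261/0.20 = 0.1630 m/d → t_A = 68.2/0.1630 = 418.3 d
Zone B: v = q/n = 0.03261/0.32 = 0.1019 m/d → t_B = 429/0.1019 = 4210 d
Zone C: v = q/n = 0.03261/0.14 = 0.2329 m/d → t_C = 54.9/0.2329 = 235.7 d
Total t = 418.3 + 4210 + 235.7 = 4864 d
   = 4864 / 365 = 13.3 yr

13.3 years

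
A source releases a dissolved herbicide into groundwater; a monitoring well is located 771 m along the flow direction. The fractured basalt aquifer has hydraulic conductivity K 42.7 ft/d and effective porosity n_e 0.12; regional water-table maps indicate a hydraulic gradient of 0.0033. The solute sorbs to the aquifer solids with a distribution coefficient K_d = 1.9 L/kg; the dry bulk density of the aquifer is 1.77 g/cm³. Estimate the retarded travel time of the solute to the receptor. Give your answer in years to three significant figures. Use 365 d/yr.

K = 42.7 ft/d × 0.3048 = 13.01 m/d
q = Ki = 13.01 × 0.0033 = 0.04295 m/d
v_s = q/n_e = 0.04295/0.12 = 0.3579 m/d
Retardation R = 1 + ρ_b·K_d/n = 1 + 1.77×1.9/0.12 = 29.03
Contaminant velocity v_c = v/R = 0.3579/29.03 = 0.01233 m/d
t = L/v_c = 771/0.01233 = 62520 d
   = 62520/365 = 171 yr

171 years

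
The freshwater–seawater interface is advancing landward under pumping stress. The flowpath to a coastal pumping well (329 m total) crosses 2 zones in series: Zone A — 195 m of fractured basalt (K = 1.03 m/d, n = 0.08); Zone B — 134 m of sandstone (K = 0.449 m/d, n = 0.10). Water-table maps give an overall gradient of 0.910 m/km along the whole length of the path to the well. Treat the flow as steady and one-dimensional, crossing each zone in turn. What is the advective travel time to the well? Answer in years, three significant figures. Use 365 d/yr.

129 years

For zones in series the flux q is common to all zones; the equivalent conductivity is the harmonic (thickness-weighted) mean, K_eq = L_total / Σ(L_j/K_j).
Σ(L/K) = 195/1.03 + 134/0.449 = 189.3 + 298.4 = 487.8 d
K_eq = L_total / Σ(L/K) = 329 / 487.8 = 0.6745 m/d
q = K_eq · i = 0.6745 × 9.1e-4 = 6.138e-4 m/d (same in every zone)
Zone A: v = q/n = 6.138e-4/0.08 = 0.007673 m/d → t_A = 195/0.007673 = 25420 d
Zone B: v = q/n = 6.138e-4/0.10 = 0.006138 m/d → t_B = 134/0.006138 = 21830 d
Total t = 25420 + 21830 = 47250 d
   = 47250 / 365 = 129 yr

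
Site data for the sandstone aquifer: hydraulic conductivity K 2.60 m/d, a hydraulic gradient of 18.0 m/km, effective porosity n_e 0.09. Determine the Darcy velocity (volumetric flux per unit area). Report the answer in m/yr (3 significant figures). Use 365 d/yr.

17.1 m/yr

Specific discharge q = 2.60 × 0.018 = 0.04680 m/d
   = 0.04680 × 365 = 17.1 m/yr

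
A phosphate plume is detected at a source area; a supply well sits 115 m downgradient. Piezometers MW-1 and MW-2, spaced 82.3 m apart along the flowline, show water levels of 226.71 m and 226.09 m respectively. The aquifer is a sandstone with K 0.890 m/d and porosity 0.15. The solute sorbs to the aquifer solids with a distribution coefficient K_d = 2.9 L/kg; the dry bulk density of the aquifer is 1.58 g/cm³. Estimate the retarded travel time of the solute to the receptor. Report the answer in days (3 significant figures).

81200 days

Hydraulic gradient i = (226.71 − 226.09) / 82.3 = 0.62 / 82.3 = 0.007533
Specific discharge q = 0.890 × 0.007533 = 0.006705 m/d
v_s = q/n_e = 0.006705/0.15 = 0.04470 m/d
Retardation R = 1 + ρ_b·K_d/n = 1 + 1.58×2.9/0.15 = 31.55
Contaminant velocity v_c = v/R = 0.04470/31.55 = 0.001417 m/d
t = L/v_c = 115/0.001417 = 81160 d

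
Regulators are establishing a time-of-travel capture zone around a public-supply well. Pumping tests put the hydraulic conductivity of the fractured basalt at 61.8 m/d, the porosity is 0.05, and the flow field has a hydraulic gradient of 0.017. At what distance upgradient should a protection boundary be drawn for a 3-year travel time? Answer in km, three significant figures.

q = Ki = 61.8 × 0.017 = 1.051 m/d
v_s = q/n_e = 1.051/0.05 = 21.01 m/d
T = 3 yr × 365 = 1095 d
L = v × T = 21.01 × 1095 = 23010 m
   = 23.0 km

23.0 km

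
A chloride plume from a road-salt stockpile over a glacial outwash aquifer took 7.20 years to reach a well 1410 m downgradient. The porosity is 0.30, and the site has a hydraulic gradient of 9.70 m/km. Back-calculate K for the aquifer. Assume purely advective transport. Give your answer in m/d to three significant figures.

16.6 m/d

t = 7.20 years = 2628 d
v = L / t = 1410 / 2628 = 0.5365 m/d
K = v · n / i = 0.5365 × 0.30 / 0.0097 = 16.6 m/d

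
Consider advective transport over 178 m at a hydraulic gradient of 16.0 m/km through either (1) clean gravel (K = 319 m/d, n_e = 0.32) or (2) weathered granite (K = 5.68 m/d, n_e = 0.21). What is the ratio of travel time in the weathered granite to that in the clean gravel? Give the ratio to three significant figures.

Unit 1 (clean gravel): v = 319×0.016/0.32 = 15.95 m/d, t = 178/15.95 = 11.16 d
Unit 2 (weathered granite): v = 5.68×0.016/0.21 = 0.4328 m/d, t = 178/0.4328 = 411.3 d
t(weathered granite) / t(clean gravel) = 411.3/11.16 = 36.9

36.9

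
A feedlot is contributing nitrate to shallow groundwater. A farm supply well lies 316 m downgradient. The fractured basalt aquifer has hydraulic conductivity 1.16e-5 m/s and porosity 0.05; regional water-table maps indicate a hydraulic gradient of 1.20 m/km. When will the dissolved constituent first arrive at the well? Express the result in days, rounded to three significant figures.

K = 1.16e-5 m/s × 86400 s/d = 1.002 m/d
Specific discharge q = 1.002 × 0.0012 = 0.001203 m/d
v_s = q/n_e = 0.001203/0.05 = 0.02405 m/d
t = L / v = 316 / 0.02405 = 13140 d

13100 days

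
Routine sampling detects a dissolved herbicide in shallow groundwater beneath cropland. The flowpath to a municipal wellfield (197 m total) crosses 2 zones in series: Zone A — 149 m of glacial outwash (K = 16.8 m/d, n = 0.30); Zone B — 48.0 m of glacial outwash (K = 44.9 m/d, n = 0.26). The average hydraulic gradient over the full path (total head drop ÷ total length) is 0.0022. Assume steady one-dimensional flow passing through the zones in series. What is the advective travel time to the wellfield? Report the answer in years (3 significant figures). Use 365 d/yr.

Continuity: the same q passes through each zone, so ΔH = q·Σ(L_j/K_j) — the zones act as resistances in series.
Σ(L/K) = 149/16.8 + 48.0/44.9 = 8.869 + 1.069 = 9.938 d
K_eq = L_total / Σ(L/K) = 197 / 9.938 = 19.82 m/d
q = K_eq · i = 19.82 × 0.0022 = 0.04361 m/d (same in every zone)
Zone A: v = q/n = 0.04361/0.30 = 0.1454 m/d → t_A = 149/0.1454 = 1025 d
Zone B: v = q/n = 0.04361/0.26 = 0.1677 m/d → t_B = 48.0/0.1677 = 286.2 d
Total t = 1025 + 286.2 = 1311 d
   = 1311 / 365 = 3.59 yr

3.59 years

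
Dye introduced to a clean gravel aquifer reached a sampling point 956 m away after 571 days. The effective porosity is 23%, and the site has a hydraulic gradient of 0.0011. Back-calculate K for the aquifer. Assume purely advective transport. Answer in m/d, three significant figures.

v = L / t = 956 / 571 = 1.674 m/d
K = v · n / i = 1.674 × 0.23 / 0.0011 = 350 m/d

350 m/d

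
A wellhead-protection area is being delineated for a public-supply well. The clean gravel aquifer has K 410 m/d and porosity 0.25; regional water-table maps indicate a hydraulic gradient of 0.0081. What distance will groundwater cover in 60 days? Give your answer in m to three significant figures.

797 m

Specific discharge q = 410 × 0.0081 = 3.321 m/d
v = Ki/n = 410·0.0081/0.25 = 13.28 m/d
L = v × T = 13.28 × 60 = 797.0 m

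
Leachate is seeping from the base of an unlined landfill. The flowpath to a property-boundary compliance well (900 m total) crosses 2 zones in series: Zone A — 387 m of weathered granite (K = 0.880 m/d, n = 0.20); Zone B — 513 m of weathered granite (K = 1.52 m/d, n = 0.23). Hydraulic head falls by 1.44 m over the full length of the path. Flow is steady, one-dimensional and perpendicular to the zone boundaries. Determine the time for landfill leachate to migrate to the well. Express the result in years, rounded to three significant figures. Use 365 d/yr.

289 years

Continuity: the same q passes through each zone, so ΔH = q·Σ(L_j/K_j) — the zones act as resistances in series.
Σ(L/K) = 387/0.880 + 513/1.52 = 439.8 + 337.5 = 777.3 d
q = ΔH / Σ(L/K) = 1.44 / 777.3 = 0.001853 m/d (same in every zone)
Zone A: v = q/n = 0.001853/0.20 = 0.009263 m/d → t_A = 387/0.009263 = 41780 d
Zone B: v = q/n = 0.001853/0.23 = 0.008055 m/d → t_B = 513/0.008055 = 63690 d
Total t = 41780 + 63690 = 105500 d
   = 105500 / 365 = 289 yr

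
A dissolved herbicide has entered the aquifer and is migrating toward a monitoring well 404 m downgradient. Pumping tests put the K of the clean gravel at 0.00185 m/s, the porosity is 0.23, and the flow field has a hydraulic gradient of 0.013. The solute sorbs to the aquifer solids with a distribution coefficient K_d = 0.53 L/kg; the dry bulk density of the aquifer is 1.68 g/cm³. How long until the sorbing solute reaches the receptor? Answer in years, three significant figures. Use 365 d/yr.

0.597 years

K = 0.00185 m/s × 86400 s/d = 159.8 m/d
Specific discharge q = 159.8 × 0.013 = 2.078 m/d
v_s = q/n_e = 2.078/0.23 = 9.034 m/d
Retardation R = 1 + ρ_b·K_d/n = 1 + 1.68×0.53/0.23 = 4.871
Contaminant velocity v_c = v/R = 9.034/4.871 = 1.855 m/d
t = L/v_c = 404/1.855 = 217.8 d
   = 217.8/365 = 0.597 yr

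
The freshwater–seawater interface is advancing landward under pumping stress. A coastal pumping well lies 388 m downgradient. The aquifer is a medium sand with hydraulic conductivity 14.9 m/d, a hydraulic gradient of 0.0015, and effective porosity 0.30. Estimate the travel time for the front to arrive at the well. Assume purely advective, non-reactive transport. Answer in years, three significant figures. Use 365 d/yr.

14.3 years

q = Ki = 14.9 × 0.0015 = 0.02235 m/d
v = Ki/n = 14.9·0.0015/0.30 = 0.07450 m/d
t = L / v = 388 / 0.07450 = 5208 d
   = 5208 / 365 = 14.3 yr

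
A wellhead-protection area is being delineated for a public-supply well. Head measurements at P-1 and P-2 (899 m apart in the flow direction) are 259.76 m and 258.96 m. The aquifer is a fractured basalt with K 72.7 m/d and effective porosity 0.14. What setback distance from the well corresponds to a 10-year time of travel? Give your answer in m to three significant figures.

1690 m

Hydraulic gradient i = (259.76 − 258.96) / 899 = 0.80 / 899 = 8.899e-4
q = Ki = 72.7 × 8.899e-4 = 0.06469 m/d
v = Ki/n = 72.7·8.899e-4/0.14 = 0.4621 m/d
T = 10 yr × 365 = 3650 d
L = v × T = 0.4621 × 3650 = 1687 m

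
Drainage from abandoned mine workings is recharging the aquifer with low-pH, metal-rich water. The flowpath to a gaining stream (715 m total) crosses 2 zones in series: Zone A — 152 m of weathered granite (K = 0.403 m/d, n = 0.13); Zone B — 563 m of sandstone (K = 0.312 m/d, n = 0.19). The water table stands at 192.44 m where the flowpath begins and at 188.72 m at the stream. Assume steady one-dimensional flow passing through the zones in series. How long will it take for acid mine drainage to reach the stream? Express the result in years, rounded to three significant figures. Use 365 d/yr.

204 years

Total head drop ΔH = 192.44 − 188.72 = 3.72 m
Continuity: the same q passes through each zone, so ΔH = q·Σ(L_j/K_j) — the zones act as resistances in series.
Σ(L/K) = 152/0.403 + 563/0.312 = 377.2 + 1804 = 2182 d
q = ΔH / Σ(L/K) = 3.72 / 2182 = 0.001705 m/d (same in every zone)
Zone A: v = q/n = 0.001705/0.13 = 0.01312 m/d → t_A = 152/0.01312 = 11590 d
Zone B: v = q/n = 0.001705/0.19 = 0.008974 m/d → t_B = 563/0.008974 = 62730 d
Total t = 11590 + 62730 = 74320 d
   = 74320 / 365 = 204 yr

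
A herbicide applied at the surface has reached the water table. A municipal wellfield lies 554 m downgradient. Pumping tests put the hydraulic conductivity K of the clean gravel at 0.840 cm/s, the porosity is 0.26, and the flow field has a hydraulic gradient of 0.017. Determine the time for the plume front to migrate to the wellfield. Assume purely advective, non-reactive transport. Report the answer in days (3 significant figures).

11.7 days

K = 0.840 cm/s × 864 = 725.8 m/d
q = Ki = 725.8 × 0.017 = 12.34 m/d
Seepage velocity v = q / n = 12.34 / 0.26 = 47.45 m/d
t = L / v = 554 / 47.45 = 11.67 d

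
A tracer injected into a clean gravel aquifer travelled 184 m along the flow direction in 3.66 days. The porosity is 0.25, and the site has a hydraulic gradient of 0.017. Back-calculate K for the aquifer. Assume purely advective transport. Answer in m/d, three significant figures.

v = L / t = 184 / 3.66 = 50.27 m/d
K = v · n / i = 50.27 × 0.25 / 0.017 = 739 m/d

739 m/d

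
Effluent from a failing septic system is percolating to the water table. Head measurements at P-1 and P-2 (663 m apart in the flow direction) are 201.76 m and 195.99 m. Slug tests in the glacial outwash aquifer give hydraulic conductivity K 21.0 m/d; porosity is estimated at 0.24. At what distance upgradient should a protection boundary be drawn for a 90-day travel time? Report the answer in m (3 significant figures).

68.5 m

Hydraulic gradient i = (201.76 − 195.99) / 663 = 5.77 / 663 = 0.008703
q = Ki = 21.0 × 0.008703 = 0.1828 m/d
v_s = q/n_e = 0.1828/0.24 = 0.7615 m/d
L = v × T = 0.7615 × 90 = 68.54 m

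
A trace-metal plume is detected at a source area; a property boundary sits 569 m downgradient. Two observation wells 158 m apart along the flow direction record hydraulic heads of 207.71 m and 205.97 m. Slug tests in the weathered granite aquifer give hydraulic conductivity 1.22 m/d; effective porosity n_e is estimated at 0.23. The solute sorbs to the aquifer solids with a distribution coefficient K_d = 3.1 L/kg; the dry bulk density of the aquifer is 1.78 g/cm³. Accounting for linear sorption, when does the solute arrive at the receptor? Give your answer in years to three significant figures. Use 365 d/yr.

667 years

Hydraulic gradient i = (207.71 − 205.97) / 158 = 1.74 / 158 = 0.01101
q = Ki = 1.22 × 0.01101 = 0.01344 m/d
Seepage velocity v = q / n = 0.01344 / 0.23 = 0.05841 m/d
Retardation R = 1 + ρ_b·K_d/n = 1 + 1.78×3.1/0.23 = 24.99
Contaminant velocity v_c = v/R = 0.05841/24.99 = 0.002337 m/d
t = L/v_c = 569/0.002337 = 243400 d
   = 243400/365 = 667 yr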